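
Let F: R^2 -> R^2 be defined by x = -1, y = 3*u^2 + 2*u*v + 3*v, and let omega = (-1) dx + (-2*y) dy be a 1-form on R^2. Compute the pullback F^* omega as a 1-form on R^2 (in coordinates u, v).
F^* omega = (-36*u^3 - 36*u^2*v - 8*u*v^2 - 36*u*v - 12*v^2) du + (-12*u^3 - 8*u^2*v - 18*u^2 - 24*u*v - 18*v) dv

Using F^*(f dg) = (f ∘ F) d(g ∘ F), substitute each coordinate x_i by F_i(u, v) in f_i, and replace dx_i by d F_i = (∂F_i/∂u) du + (∂F_i/∂v) dv.
  For the x component: f_1(F) = -1; d F_1 = (0) du + (0) dv
  For the y component: f_2(F) = -6*u^2 - 4*u*v - 6*v; d F_2 = (6*u + 2*v) du + (2*u + 3) dv
Combining and collecting du, dv coefficients:
  coeff of du: -36*u^3 - 36*u^2*v - 8*u*v^2 - 36*u*v - 12*v^2
  coeff of dv: -12*u^3 - 8*u^2*v - 18*u^2 - 24*u*v - 18*v
F^* omega = (-36*u^3 - 36*u^2*v - 8*u*v^2 - 36*u*v - 12*v^2) du + (-12*u^3 - 8*u^2*v - 18*u^2 - 24*u*v - 18*v) dv.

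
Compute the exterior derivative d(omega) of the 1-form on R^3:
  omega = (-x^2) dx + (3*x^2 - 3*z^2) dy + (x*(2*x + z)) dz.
d(omega) = (6*x) dx ∧ dy + (4*x + z) dx ∧ dz + (6*z) dy ∧ dz

For a 1-form omega = sum_i f_i dx_i, the exterior derivative is
  d(omega) = sum_{i < j} (∂f_j/∂x_i - ∂f_i/∂x_j) dx_i ∧ dx_j.
  coefficient of dx ∧ dy: ∂f_2/∂x - ∂f_1/∂y = ∂(3*x^2 - 3*z^2)/∂x - ∂(-x^2)/∂y = 6*x
  coefficient of dx ∧ dz: ∂f_3/∂x - ∂f_1/∂z = ∂(x*(2*x + z))/∂x - ∂(-x^2)/∂z = 4*x + z
  coefficient of dy ∧ dz: ∂f_3/∂y - ∂f_2/∂z = ∂(x*(2*x + z))/∂y - ∂(3*x^2 - 3*z^2)/∂z = 6*z
Assembling: d(omega) = (6*x) dx ∧ dy + (4*x + z) dx ∧ dz + (6*z) dy ∧ dz.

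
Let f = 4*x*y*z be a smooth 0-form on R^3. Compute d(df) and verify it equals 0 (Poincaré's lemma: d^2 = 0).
d(df) = 0

Step 1: df = sum_i (∂f/∂x_i) dx_i = (4*y*z) dx + (4*x*z) dy + (4*x*y) dz.
Step 2: Apply d again. Using the 1-form formula, the coefficient of dx ∧ dy in d(df) is ∂^2 f/∂x ∂y - ∂^2 f/∂y ∂x = (4*z) - (4*z) = 0 (equality of mixed partials for smooth f).
Similarly for dx ∧ dz and dy ∧ dz — all coefficients vanish. So d(df) = 0.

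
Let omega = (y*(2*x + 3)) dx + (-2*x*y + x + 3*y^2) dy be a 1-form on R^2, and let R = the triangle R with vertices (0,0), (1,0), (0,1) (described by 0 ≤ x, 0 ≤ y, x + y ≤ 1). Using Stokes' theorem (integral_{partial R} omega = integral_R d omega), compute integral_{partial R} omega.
integral_(partial R) omega = -5/3

Stokes: integral_partial_R omega = integral_R d omega with d omega = (∂Q/∂x - ∂P/∂y) dx ∧ dy.
  ∂Q/∂x = 1 - 2*y
  ∂P/∂y = 2*x + 3
  integrand = ∂Q/∂x - ∂P/∂y = -2*x - 2*y - 2.
Integrating over R: integral_0^1 integral_0^{1-x} (-2*x - 2*y - 2) dy dx = -5/3.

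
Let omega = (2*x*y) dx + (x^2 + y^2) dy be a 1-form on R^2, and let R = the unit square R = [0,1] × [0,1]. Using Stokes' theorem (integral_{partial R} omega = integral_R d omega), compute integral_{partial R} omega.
integral_(partial R) omega = 0

Stokes: integral_partial_R omega = integral_R d omega with d omega = (∂Q/∂x - ∂P/∂y) dx ∧ dy.
  ∂Q/∂x = 2*x
  ∂P/∂y = 2*x
  integrand = ∂Q/∂x - ∂P/∂y = 0.
Integrating over R: integral_0^1 integral_0^1 (0) dx dy = 0.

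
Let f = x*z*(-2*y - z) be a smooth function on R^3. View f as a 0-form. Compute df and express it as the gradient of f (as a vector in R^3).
df = (z*(-2*y - z)) dx + (-2*x*z) dy + (2*x*(-y - z)) dz; grad f = (z*(-2*y - z), -2*x*z, 2*x*(-y - z))

For a 0-form f, d f = (∂f/∂x) dx + (∂f/∂y) dy + (∂f/∂z) dz. The components of the vector representation are exactly the entries of grad f in Cartesian coordinates:
  ∂f/∂x = z*(-2*y - z)
  ∂f/∂y = -2*x*z
  ∂f/∂z = 2*x*(-y - z).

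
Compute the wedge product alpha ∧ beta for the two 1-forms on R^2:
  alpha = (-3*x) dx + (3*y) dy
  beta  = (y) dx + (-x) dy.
alpha ∧ beta = (3*x^2 - 3*y^2) dx ∧ dy

Distribute the wedge, using dx_i ∧ dx_j = -dx_j ∧ dx_i and dx_i ∧ dx_i = 0. For each pair (i, j) with i < j, the coefficient of dx_i ∧ dx_j in alpha ∧ beta is (alpha_i * beta_j - alpha_j * beta_i). Collecting: alpha ∧ beta = (3*x^2 - 3*y^2) dx ∧ dy.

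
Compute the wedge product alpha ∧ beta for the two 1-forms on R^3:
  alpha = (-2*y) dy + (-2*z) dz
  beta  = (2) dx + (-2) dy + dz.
alpha ∧ beta = (4*y) dx ∧ dy + (-2*y - 4*z) dy ∧ dz + (4*z) dx ∧ dz

Distribute the wedge, using dx_i ∧ dx_j = -dx_j ∧ dx_i and dx_i ∧ dx_i = 0. For each pair (i, j) with i < j, the coefficient of dx_i ∧ dx_j in alpha ∧ beta is (alpha_i * beta_j - alpha_j * beta_i). Collecting: alpha ∧ beta = (4*y) dx ∧ dy + (-2*y - 4*z) dy ∧ dz + (4*z) dx ∧ dz.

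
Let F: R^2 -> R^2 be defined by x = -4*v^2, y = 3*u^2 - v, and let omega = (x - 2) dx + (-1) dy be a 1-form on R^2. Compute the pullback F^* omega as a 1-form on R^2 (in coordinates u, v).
F^* omega = (-6*u) du + (32*v^3 + 16*v + 1) dv

Using F^*(f dg) = (f ∘ F) d(g ∘ F), substitute each coordinate x_i by F_i(u, v) in f_i, and replace dx_i by d F_i = (∂F_i/∂u) du + (∂F_i/∂v) dv.
  For the x component: f_1(F) = -4*v^2 - 2; d F_1 = (0) du + (-8*v) dv
  For the y component: f_2(F) = -1; d F_2 = (6*u) du + (-1) dv
Combining and collecting du, dv coefficients:
  coeff of du: -6*u
  coeff of dv: 32*v^3 + 16*v + 1
F^* omega = (-6*u) du + (32*v^3 + 16*v + 1) dv.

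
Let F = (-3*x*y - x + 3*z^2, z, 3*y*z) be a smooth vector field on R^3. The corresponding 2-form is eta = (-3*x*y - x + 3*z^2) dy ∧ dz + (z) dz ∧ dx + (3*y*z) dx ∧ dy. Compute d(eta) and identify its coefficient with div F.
d(eta) = (-1) dx ∧ dy ∧ dz; div F = -1

For a 2-form in R^3 of the form above, applying d gives a 3-form with coefficient ∂P/∂x + ∂Q/∂y + ∂R/∂z:
  ∂P/∂x = -3*y - 1
  ∂Q/∂y = 0
  ∂R/∂z = 3*y
Sum = -1, which is exactly div F.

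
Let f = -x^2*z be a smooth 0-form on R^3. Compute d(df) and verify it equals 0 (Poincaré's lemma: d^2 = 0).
d(df) = 0

Step 1: df = sum_i (∂f/∂x_i) dx_i = (-2*x*z) dx + (0) dy + (-x^2) dz.
Step 2: Apply d again. Using the 1-form formula, the coefficient of dx ∧ dy in d(df) is ∂^2 f/∂x ∂y - ∂^2 f/∂y ∂x = (0) - (0) = 0 (equality of mixed partials for smooth f).
Similarly for dx ∧ dz and dy ∧ dz — all coefficients vanish. So d(df) = 0.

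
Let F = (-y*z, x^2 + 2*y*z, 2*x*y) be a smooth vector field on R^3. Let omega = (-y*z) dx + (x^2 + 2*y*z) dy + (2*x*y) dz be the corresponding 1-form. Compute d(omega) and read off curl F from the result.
d(omega) = (2*x - 2*y) dy ∧ dz + (-3*y) dz ∧ dx + (2*x + z) dx ∧ dy; curl F = (2*x - 2*y, -3*y, 2*x + z)

d omega = sum_{i<j} (∂f_j/∂x_i - ∂f_i/∂x_j) dx_i ∧ dx_j. Under the identification (dy ∧ dz, dz ∧ dx, dx ∧ dy) ↔ (e_x, e_y, e_z), the coefficients are exactly the components of curl F. Compute:
  ∂R/∂y - ∂Q/∂z = (2*x) - (2*y) = 2*x - 2*y
  ∂P/∂z - ∂R/∂x = (-y) - (2*y) = -3*y
  ∂Q/∂x - ∂P/∂y = (2*x) - (-z) = 2*x + z.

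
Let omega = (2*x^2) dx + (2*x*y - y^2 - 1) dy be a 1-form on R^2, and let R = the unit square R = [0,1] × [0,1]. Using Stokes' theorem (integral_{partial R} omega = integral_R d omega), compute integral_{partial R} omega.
integral_(partial R) omega = 1

Stokes: integral_partial_R omega = integral_R d omega with d omega = (∂Q/∂x - ∂P/∂y) dx ∧ dy.
  ∂Q/∂x = 2*y
  ∂P/∂y = 0
  integrand = ∂Q/∂x - ∂P/∂y = 2*y.
Integrating over R: integral_0^1 integral_0^1 (2*y) dx dy = 1.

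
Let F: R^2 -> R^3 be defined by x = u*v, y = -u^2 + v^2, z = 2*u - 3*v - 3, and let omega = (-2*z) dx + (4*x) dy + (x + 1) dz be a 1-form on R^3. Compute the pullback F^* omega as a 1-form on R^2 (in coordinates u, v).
F^* omega = (-8*u^2*v - 2*u*v + 6*v^2 + 6*v + 2) du + (-4*u^2 + 8*u*v^2 + 3*u*v + 6*u - 3) dv

Using F^*(f dg) = (f ∘ F) d(g ∘ F), substitute each coordinate x_i by F_i(u, v) in f_i, and replace dx_i by d F_i = (∂F_i/∂u) du + (∂F_i/∂v) dv.
  For the x component: f_1(F) = -4*u + 6*v + 6; d F_1 = (v) du + (u) dv
  For the y component: f_2(F) = 4*u*v; d F_2 = (-2*u) du + (2*v) dv
  For the z component: f_3(F) = u*v + 1; d F_3 = (2) du + (-3) dv
Combining and collecting du, dv coefficients:
  coeff of du: -8*u^2*v - 2*u*v + 6*v^2 + 6*v + 2
  coeff of dv: -4*u^2 + 8*u*v^2 + 3*u*v + 6*u - 3
F^* omega = (-8*u^2*v - 2*u*v + 6*v^2 + 6*v + 2) du + (-4*u^2 + 8*u*v^2 + 3*u*v + 6*u - 3) dv.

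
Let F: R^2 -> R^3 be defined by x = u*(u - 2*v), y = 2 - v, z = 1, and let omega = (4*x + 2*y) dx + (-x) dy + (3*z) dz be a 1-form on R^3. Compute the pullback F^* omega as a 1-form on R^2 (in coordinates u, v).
F^* omega = (8*u^3 - 24*u^2*v + 16*u*v^2 - 4*u*v + 8*u + 4*v^2 - 8*v) du + (u*(-8*u^2 + 16*u*v + u + 2*v - 8)) dv

Using F^*(f dg) = (f ∘ F) d(g ∘ F), substitute each coordinate x_i by F_i(u, v) in f_i, and replace dx_i by d F_i = (∂F_i/∂u) du + (∂F_i/∂v) dv.
  For the x component: f_1(F) = 4*u^2 - 8*u*v - 2*v + 4; d F_1 = (2*u - 2*v) du + (-2*u) dv
  For the y component: f_2(F) = u*(-u + 2*v); d F_2 = (0) du + (-1) dv
  For the z component: f_3(F) = 3; d F_3 = (0) du + (0) dv
Combining and collecting du, dv coefficients:
  coeff of du: 8*u^3 - 24*u^2*v + 16*u*v^2 - 4*u*v + 8*u + 4*v^2 - 8*v
  coeff of dv: u*(-8*u^2 + 16*u*v + u + 2*v - 8)
F^* omega = (8*u^3 - 24*u^2*v + 16*u*v^2 - 4*u*v + 8*u + 4*v^2 - 8*v) du + (u*(-8*u^2 + 16*u*v + u + 2*v - 8)) dv.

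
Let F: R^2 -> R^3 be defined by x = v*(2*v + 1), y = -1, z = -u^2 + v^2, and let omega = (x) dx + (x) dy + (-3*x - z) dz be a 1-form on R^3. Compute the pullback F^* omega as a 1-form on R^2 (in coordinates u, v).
F^* omega = (2*u*(-u^2 + 7*v^2 + 3*v)) du + (v*(2*u^2 - 6*v^2 + 1)) dv

Using F^*(f dg) = (f ∘ F) d(g ∘ F), substitute each coordinate x_i by F_i(u, v) in f_i, and replace dx_i by d F_i = (∂F_i/∂u) du + (∂F_i/∂v) dv.
  For the x component: f_1(F) = v*(2*v + 1); d F_1 = (0) du + (4*v + 1) dv
  For the y component: f_2(F) = v*(2*v + 1); d F_2 = (0) du + (0) dv
  For the z component: f_3(F) = u^2 - 7*v^2 - 3*v; d F_3 = (-2*u) du + (2*v) dv
Combining and collecting du, dv coefficients:
  coeff of du: 2*u*(-u^2 + 7*v^2 + 3*v)
  coeff of dv: v*(2*u^2 - 6*v^2 + 1)
F^* omega = (2*u*(-u^2 + 7*v^2 + 3*v)) du + (v*(2*u^2 - 6*v^2 + 1)) dv.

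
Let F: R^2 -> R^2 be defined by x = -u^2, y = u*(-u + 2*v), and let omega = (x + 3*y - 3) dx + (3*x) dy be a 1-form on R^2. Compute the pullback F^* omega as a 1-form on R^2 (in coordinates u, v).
F^* omega = (2*u*(7*u^2 - 9*u*v + 3)) du + (-6*u^3) dv

Using F^*(f dg) = (f ∘ F) d(g ∘ F), substitute each coordinate x_i by F_i(u, v) in f_i, and replace dx_i by d F_i = (∂F_i/∂u) du + (∂F_i/∂v) dv.
  For the x component: f_1(F) = -4*u^2 + 6*u*v - 3; d F_1 = (-2*u) du + (0) dv
  For the y component: f_2(F) = -3*u^2; d F_2 = (-2*u + 2*v) du + (2*u) dv
Combining and collecting du, dv coefficients:
  coeff of du: 2*u*(7*u^2 - 9*u*v + 3)
  coeff of dv: -6*u^3
F^* omega = (2*u*(7*u^2 - 9*u*v + 3)) du + (-6*u^3) dv.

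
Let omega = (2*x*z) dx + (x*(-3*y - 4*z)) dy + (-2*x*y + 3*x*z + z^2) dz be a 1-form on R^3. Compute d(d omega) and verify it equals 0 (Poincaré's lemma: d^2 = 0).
d(d omega) = 0

Step 1: d omega = sum_{i<j} (∂f_j/∂x_i - ∂f_i/∂x_j) dx_i ∧ dx_j:
  coeff of dx ∧ dy: -3*y - 4*z
  coeff of dx ∧ dz: -2*x - 2*y + 3*z
  coeff of dy ∧ dz: 2*x
Step 2: Apply d again to each 2-form coefficient. The only possible 3-form in R^3 is dx ∧ dy ∧ dz, with coefficient
  ∂(coeff of dy∧dz)/∂x - ∂(coeff of dx∧dz)/∂y + ∂(coeff of dx∧dy)/∂z
  = ∂/∂x (2*x) - ∂/∂y (-2*x - 2*y + 3*z) + ∂/∂z (-3*y - 4*z).
Each of these terms simplifies to sums of mixed partials that cancel in pairs. The result is 0 (by equality of mixed partials for smooth functions — Schwarz / Clairaut).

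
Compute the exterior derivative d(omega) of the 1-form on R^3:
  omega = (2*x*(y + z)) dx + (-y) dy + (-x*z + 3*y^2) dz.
d(omega) = (-2*x) dx ∧ dy + (-2*x - z) dx ∧ dz + (6*y) dy ∧ dz

For a 1-form omega = sum_i f_i dx_i, the exterior derivative is
  d(omega) = sum_{i < j} (∂f_j/∂x_i - ∂f_i/∂x_j) dx_i ∧ dx_j.
  coefficient of dx ∧ dy: ∂f_2/∂x - ∂f_1/∂y = ∂(-y)/∂x - ∂(2*x*(y + z))/∂y = -2*x
  coefficient of dx ∧ dz: ∂f_3/∂x - ∂f_1/∂z = ∂(-x*z + 3*y^2)/∂x - ∂(2*x*(y + z))/∂z = -2*x - z
  coefficient of dy ∧ dz: ∂f_3/∂y - ∂f_2/∂z = ∂(-x*z + 3*y^2)/∂y - ∂(-y)/∂z = 6*y
Assembling: d(omega) = (-2*x) dx ∧ dy + (-2*x - z) dx ∧ dz + (6*y) dy ∧ dz.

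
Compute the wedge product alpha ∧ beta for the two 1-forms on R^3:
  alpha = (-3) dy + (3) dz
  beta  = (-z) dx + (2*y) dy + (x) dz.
alpha ∧ beta = (-3*z) dx ∧ dy + (-3*x - 6*y) dy ∧ dz + (3*z) dx ∧ dz

Distribute the wedge, using dx_i ∧ dx_j = -dx_j ∧ dx_i and dx_i ∧ dx_i = 0. For each pair (i, j) with i < j, the coefficient of dx_i ∧ dx_j in alpha ∧ beta is (alpha_i * beta_j - alpha_j * beta_i). Collecting: alpha ∧ beta = (-3*z) dx ∧ dy + (-3*x - 6*y) dy ∧ dz + (3*z) dx ∧ dz.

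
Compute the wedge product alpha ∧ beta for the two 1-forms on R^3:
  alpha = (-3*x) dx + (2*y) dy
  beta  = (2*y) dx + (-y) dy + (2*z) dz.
alpha ∧ beta = (y*(3*x - 4*y)) dx ∧ dy + (-6*x*z) dx ∧ dz + (4*y*z) dy ∧ dz

Distribute the wedge, using dx_i ∧ dx_j = -dx_j ∧ dx_i and dx_i ∧ dx_i = 0. For each pair (i, j) with i < j, the coefficient of dx_i ∧ dx_j in alpha ∧ beta is (alpha_i * beta_j - alpha_j * beta_i). Collecting: alpha ∧ beta = (y*(3*x - 4*y)) dx ∧ dy + (-6*x*z) dx ∧ dz + (4*y*z) dy ∧ dz.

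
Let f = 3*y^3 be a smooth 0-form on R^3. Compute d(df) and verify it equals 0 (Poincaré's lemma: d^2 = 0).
d(df) = 0

Step 1: df = sum_i (∂f/∂x_i) dx_i = (0) dx + (9*y^2) dy + (0) dz.
Step 2: Apply d again. Using the 1-form formula, the coefficient of dx ∧ dy in d(df) is ∂^2 f/∂x ∂y - ∂^2 f/∂y ∂x = (0) - (0) = 0 (equality of mixed partials for smooth f).
Similarly for dx ∧ dz and dy ∧ dz — all coefficients vanish. So d(df) = 0.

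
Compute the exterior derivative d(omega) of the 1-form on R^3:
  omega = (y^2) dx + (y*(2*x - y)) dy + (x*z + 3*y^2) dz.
d(omega) = (z) dx ∧ dz + (6*y) dy ∧ dz

For a 1-form omega = sum_i f_i dx_i, the exterior derivative is
  d(omega) = sum_{i < j} (∂f_j/∂x_i - ∂f_i/∂x_j) dx_i ∧ dx_j.
  coefficient of dx ∧ dz: ∂f_3/∂x - ∂f_1/∂z = ∂(x*z + 3*y^2)/∂x - ∂(y^2)/∂z = z
  coefficient of dy ∧ dz: ∂f_3/∂y - ∂f_2/∂z = ∂(x*z + 3*y^2)/∂y - ∂(y*(2*x - y))/∂z = 6*y
Assembling: d(omega) = (z) dx ∧ dz + (6*y) dy ∧ dz.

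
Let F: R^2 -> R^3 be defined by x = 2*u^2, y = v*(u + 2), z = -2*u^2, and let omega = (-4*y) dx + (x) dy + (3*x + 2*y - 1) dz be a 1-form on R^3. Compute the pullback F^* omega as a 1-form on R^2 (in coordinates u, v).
F^* omega = (2*u*(-12*u^2 - 11*u*v - 24*v + 2)) du + (2*u^2*(u + 2)) dv

Using F^*(f dg) = (f ∘ F) d(g ∘ F), substitute each coordinate x_i by F_i(u, v) in f_i, and replace dx_i by d F_i = (∂F_i/∂u) du + (∂F_i/∂v) dv.
  For the x component: f_1(F) = 4*v*(-u - 2); d F_1 = (4*u) du + (0) dv
  For the y component: f_2(F) = 2*u^2; d F_2 = (v) du + (u + 2) dv
  For the z component: f_3(F) = 6*u^2 + 2*u*v + 4*v - 1; d F_3 = (-4*u) du + (0) dv
Combining and collecting du, dv coefficients:
  coeff of du: 2*u*(-12*u^2 - 11*u*v - 24*v + 2)
  coeff of dv: 2*u^2*(u + 2)
F^* omega = (2*u*(-12*u^2 - 11*u*v - 24*v + 2)) du + (2*u^2*(u + 2)) dv.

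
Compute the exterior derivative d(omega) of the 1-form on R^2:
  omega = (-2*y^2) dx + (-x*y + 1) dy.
d(omega) = (3*y) dx ∧ dy

For a 1-form omega = sum_i f_i dx_i, the exterior derivative is
  d(omega) = sum_{i < j} (∂f_j/∂x_i - ∂f_i/∂x_j) dx_i ∧ dx_j.
  coefficient of dx ∧ dy: ∂f_2/∂x - ∂f_1/∂y = ∂(-x*y + 1)/∂x - ∂(-2*y^2)/∂y = 3*y
Assembling: d(omega) = (3*y) dx ∧ dy.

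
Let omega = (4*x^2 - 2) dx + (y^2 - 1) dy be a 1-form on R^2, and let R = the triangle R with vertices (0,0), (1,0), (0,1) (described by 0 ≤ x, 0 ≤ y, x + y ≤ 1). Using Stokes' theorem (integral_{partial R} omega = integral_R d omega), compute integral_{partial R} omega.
integral_(partial R) omega = 0

Stokes: integral_partial_R omega = integral_R d omega with d omega = (∂Q/∂x - ∂P/∂y) dx ∧ dy.
  ∂Q/∂x = 0
  ∂P/∂y = 0
  integrand = ∂Q/∂x - ∂P/∂y = 0.
Integrating over R: integral_0^1 integral_0^{1-x} (0) dy dx = 0.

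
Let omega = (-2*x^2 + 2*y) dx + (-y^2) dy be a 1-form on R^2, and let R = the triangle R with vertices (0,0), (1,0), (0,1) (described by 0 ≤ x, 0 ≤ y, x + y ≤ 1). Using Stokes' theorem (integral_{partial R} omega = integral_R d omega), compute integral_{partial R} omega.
integral_(partial R) omega = -1

Stokes: integral_partial_R omega = integral_R d omega with d omega = (∂Q/∂x - ∂P/∂y) dx ∧ dy.
  ∂Q/∂x = 0
  ∂P/∂y = 2
  integrand = ∂Q/∂x - ∂P/∂y = -2.
Integrating over R: integral_0^1 integral_0^{1-x} (-2) dy dx = -1.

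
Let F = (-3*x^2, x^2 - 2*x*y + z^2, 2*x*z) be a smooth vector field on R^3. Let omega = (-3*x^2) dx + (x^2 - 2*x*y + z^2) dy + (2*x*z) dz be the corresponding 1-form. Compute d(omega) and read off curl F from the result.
d(omega) = (-2*z) dy ∧ dz + (-2*z) dz ∧ dx + (2*x - 2*y) dx ∧ dy; curl F = (-2*z, -2*z, 2*x - 2*y)

d omega = sum_{i<j} (∂f_j/∂x_i - ∂f_i/∂x_j) dx_i ∧ dx_j. Under the identification (dy ∧ dz, dz ∧ dx, dx ∧ dy) ↔ (e_x, e_y, e_z), the coefficients are exactly the components of curl F. Compute:
  ∂R/∂y - ∂Q/∂z = (0) - (2*z) = -2*z
  ∂P/∂z - ∂R/∂x = (0) - (2*z) = -2*z
  ∂Q/∂x - ∂P/∂y = (2*x - 2*y) - (0) = 2*x - 2*y.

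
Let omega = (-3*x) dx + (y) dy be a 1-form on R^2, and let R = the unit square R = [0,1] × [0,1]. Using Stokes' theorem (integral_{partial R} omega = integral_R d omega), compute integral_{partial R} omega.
integral_(partial R) omega = 0

Stokes: integral_partial_R omega = integral_R d omega with d omega = (∂Q/∂x - ∂P/∂y) dx ∧ dy.
  ∂Q/∂x = 0
  ∂P/∂y = 0
  integrand = ∂Q/∂x - ∂P/∂y = 0.
Integrating over R: integral_0^1 integral_0^1 (0) dx dy = 0.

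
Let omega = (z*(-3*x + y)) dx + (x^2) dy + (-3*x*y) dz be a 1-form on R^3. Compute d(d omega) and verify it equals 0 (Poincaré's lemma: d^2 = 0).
d(d omega) = 0

Step 1: d omega = sum_{i<j} (∂f_j/∂x_i - ∂f_i/∂x_j) dx_i ∧ dx_j:
  coeff of dx ∧ dy: 2*x - z
  coeff of dx ∧ dz: 3*x - 4*y
  coeff of dy ∧ dz: -3*x
Step 2: Apply d again to each 2-form coefficient. The only possible 3-form in R^3 is dx ∧ dy ∧ dz, with coefficient
  ∂(coeff of dy∧dz)/∂x - ∂(coeff of dx∧dz)/∂y + ∂(coeff of dx∧dy)/∂z
  = ∂/∂x (-3*x) - ∂/∂y (3*x - 4*y) + ∂/∂z (2*x - z).
Each of these terms simplifies to sums of mixed partials that cancel in pairs. The result is 0 (by equality of mixed partials for smooth functions — Schwarz / Clairaut).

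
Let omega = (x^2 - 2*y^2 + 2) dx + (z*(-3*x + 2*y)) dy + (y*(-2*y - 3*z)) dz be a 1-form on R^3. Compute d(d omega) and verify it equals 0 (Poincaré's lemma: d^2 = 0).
d(d omega) = 0

Step 1: d omega = sum_{i<j} (∂f_j/∂x_i - ∂f_i/∂x_j) dx_i ∧ dx_j:
  coeff of dx ∧ dy: 4*y - 3*z
  coeff of dx ∧ dz: 0
  coeff of dy ∧ dz: 3*x - 6*y - 3*z
Step 2: Apply d again to each 2-form coefficient. The only possible 3-form in R^3 is dx ∧ dy ∧ dz, with coefficient
  ∂(coeff of dy∧dz)/∂x - ∂(coeff of dx∧dz)/∂y + ∂(coeff of dx∧dy)/∂z
  = ∂/∂x (3*x - 6*y - 3*z) - ∂/∂y (0) + ∂/∂z (4*y - 3*z).
Each of these terms simplifies to sums of mixed partials that cancel in pairs. The result is 0 (by equality of mixed partials for smooth functions — Schwarz / Clairaut).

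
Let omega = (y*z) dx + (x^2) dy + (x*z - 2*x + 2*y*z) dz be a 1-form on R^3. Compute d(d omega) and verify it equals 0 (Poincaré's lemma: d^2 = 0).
d(d omega) = 0

Step 1: d omega = sum_{i<j} (∂f_j/∂x_i - ∂f_i/∂x_j) dx_i ∧ dx_j:
  coeff of dx ∧ dy: 2*x - z
  coeff of dx ∧ dz: -y + z - 2
  coeff of dy ∧ dz: 2*z
Step 2: Apply d again to each 2-form coefficient. The only possible 3-form in R^3 is dx ∧ dy ∧ dz, with coefficient
  ∂(coeff of dy∧dz)/∂x - ∂(coeff of dx∧dz)/∂y + ∂(coeff of dx∧dy)/∂z
  = ∂/∂x (2*z) - ∂/∂y (-y + z - 2) + ∂/∂z (2*x - z).
Each of these terms simplifies to sums of mixed partials that cancel in pairs. The result is 0 (by equality of mixed partials for smooth functions — Schwarz / Clairaut).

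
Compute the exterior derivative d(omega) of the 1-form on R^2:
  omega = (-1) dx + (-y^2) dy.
d(omega) = 0

For a 1-form omega = sum_i f_i dx_i, the exterior derivative is
  d(omega) = sum_{i < j} (∂f_j/∂x_i - ∂f_i/∂x_j) dx_i ∧ dx_j.

Assembling: d(omega) = 0.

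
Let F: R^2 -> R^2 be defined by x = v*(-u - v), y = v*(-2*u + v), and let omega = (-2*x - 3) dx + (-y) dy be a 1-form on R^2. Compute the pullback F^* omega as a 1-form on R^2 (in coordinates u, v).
F^* omega = (3*v*(-2*u*v + 1)) du + (-6*u^2*v + 3*u - 6*v^3 + 6*v) dv

Using F^*(f dg) = (f ∘ F) d(g ∘ F), substitute each coordinate x_i by F_i(u, v) in f_i, and replace dx_i by d F_i = (∂F_i/∂u) du + (∂F_i/∂v) dv.
  For the x component: f_1(F) = 2*u*v + 2*v^2 - 3; d F_1 = (-v) du + (-u - 2*v) dv
  For the y component: f_2(F) = v*(2*u - v); d F_2 = (-2*v) du + (-2*u + 2*v) dv
Combining and collecting du, dv coefficients:
  coeff of du: 3*v*(-2*u*v + 1)
  coeff of dv: -6*u^2*v + 3*u - 6*v^3 + 6*v
F^* omega = (3*v*(-2*u*v + 1)) du + (-6*u^2*v + 3*u - 6*v^3 + 6*v) dv.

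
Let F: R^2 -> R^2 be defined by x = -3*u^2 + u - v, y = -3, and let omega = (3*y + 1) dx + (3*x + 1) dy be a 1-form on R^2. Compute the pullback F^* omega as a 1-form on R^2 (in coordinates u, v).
F^* omega = (48*u - 8) du + (8) dv

Using F^*(f dg) = (f ∘ F) d(g ∘ F), substitute each coordinate x_i by F_i(u, v) in f_i, and replace dx_i by d F_i = (∂F_i/∂u) du + (∂F_i/∂v) dv.
  For the x component: f_1(F) = -8; d F_1 = (1 - 6*u) du + (-1) dv
  For the y component: f_2(F) = -9*u^2 + 3*u - 3*v + 1; d F_2 = (0) du + (0) dv
Combining and collecting du, dv coefficients:
  coeff of du: 48*u - 8
  coeff of dv: 8
F^* omega = (48*u - 8) du + (8) dv.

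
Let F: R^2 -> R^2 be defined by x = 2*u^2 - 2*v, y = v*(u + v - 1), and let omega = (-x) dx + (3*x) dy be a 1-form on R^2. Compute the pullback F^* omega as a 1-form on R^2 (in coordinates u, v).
F^* omega = (-8*u^3 + 6*u^2*v + 8*u*v - 6*v^2) du + (6*u^3 + 12*u^2*v - 2*u^2 - 6*u*v - 12*v^2 + 2*v) dv

Using F^*(f dg) = (f ∘ F) d(g ∘ F), substitute each coordinate x_i by F_i(u, v) in f_i, and replace dx_i by d F_i = (∂F_i/∂u) du + (∂F_i/∂v) dv.
  For the x component: f_1(F) = -2*u^2 + 2*v; d F_1 = (4*u) du + (-2) dv
  For the y component: f_2(F) = 6*u^2 - 6*v; d F_2 = (v) du + (u + 2*v - 1) dv
Combining and collecting du, dv coefficients:
  coeff of du: -8*u^3 + 6*u^2*v + 8*u*v - 6*v^2
  coeff of dv: 6*u^3 + 12*u^2*v - 2*u^2 - 6*u*v - 12*v^2 + 2*v
F^* omega = (-8*u^3 + 6*u^2*v + 8*u*v - 6*v^2) du + (6*u^3 + 12*u^2*v - 2*u^2 - 6*u*v - 12*v^2 + 2*v) dv.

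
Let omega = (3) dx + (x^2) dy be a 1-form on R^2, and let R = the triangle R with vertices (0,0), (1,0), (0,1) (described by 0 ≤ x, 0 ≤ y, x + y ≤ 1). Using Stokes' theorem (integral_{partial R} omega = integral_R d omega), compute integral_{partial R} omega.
integral_(partial R) omega = 1/3

Stokes: integral_partial_R omega = integral_R d omega with d omega = (∂Q/∂x - ∂P/∂y) dx ∧ dy.
  ∂Q/∂x = 2*x
  ∂P/∂y = 0
  integrand = ∂Q/∂x - ∂P/∂y = 2*x.
Integrating over R: integral_0^1 integral_0^{1-x} (2*x) dy dx = 1/3.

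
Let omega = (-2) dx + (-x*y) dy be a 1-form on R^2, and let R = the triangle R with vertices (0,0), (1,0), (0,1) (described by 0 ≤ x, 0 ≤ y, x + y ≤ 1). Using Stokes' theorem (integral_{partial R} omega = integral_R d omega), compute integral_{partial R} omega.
integral_(partial R) omega = -1/6

Stokes: integral_partial_R omega = integral_R d omega with d omega = (∂Q/∂x - ∂P/∂y) dx ∧ dy.
  ∂Q/∂x = -y
  ∂P/∂y = 0
  integrand = ∂Q/∂x - ∂P/∂y = -y.
Integrating over R: integral_0^1 integral_0^{1-x} (-y) dy dx = -1/6.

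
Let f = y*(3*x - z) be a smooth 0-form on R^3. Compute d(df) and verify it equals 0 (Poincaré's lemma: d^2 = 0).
d(df) = 0

Step 1: df = sum_i (∂f/∂x_i) dx_i = (3*y) dx + (3*x - z) dy + (-y) dz.
Step 2: Apply d again. Using the 1-form formula, the coefficient of dx ∧ dy in d(df) is ∂^2 f/∂x ∂y - ∂^2 f/∂y ∂x = (3) - (3) = 0 (equality of mixed partials for smooth f).
Similarly for dx ∧ dz and dy ∧ dz — all coefficients vanish. So d(df) = 0.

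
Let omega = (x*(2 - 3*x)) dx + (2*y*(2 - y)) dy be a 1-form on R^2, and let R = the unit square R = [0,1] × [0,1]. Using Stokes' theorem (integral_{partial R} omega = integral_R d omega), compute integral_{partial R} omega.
integral_(partial R) omega = 0

Stokes: integral_partial_R omega = integral_R d omega with d omega = (∂Q/∂x - ∂P/∂y) dx ∧ dy.
  ∂Q/∂x = 0
  ∂P/∂y = 0
  integrand = ∂Q/∂x - ∂P/∂y = 0.
Integrating over R: integral_0^1 integral_0^1 (0) dx dy = 0.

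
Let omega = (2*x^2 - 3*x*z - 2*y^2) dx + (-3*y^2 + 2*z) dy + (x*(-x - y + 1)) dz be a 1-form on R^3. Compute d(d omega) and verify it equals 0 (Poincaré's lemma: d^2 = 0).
d(d omega) = 0

Step 1: d omega = sum_{i<j} (∂f_j/∂x_i - ∂f_i/∂x_j) dx_i ∧ dx_j:
  coeff of dx ∧ dy: 4*y
  coeff of dx ∧ dz: x - y + 1
  coeff of dy ∧ dz: -x - 2
Step 2: Apply d again to each 2-form coefficient. The only possible 3-form in R^3 is dx ∧ dy ∧ dz, with coefficient
  ∂(coeff of dy∧dz)/∂x - ∂(coeff of dx∧dz)/∂y + ∂(coeff of dx∧dy)/∂z
  = ∂/∂x (-x - 2) - ∂/∂y (x - y + 1) + ∂/∂z (4*y).
Each of these terms simplifies to sums of mixed partials that cancel in pairs. The result is 0 (by equality of mixed partials for smooth functions — Schwarz / Clairaut).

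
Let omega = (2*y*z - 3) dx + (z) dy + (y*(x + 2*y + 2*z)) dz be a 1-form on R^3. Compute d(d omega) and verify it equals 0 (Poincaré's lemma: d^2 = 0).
d(d omega) = 0

Step 1: d omega = sum_{i<j} (∂f_j/∂x_i - ∂f_i/∂x_j) dx_i ∧ dx_j:
  coeff of dx ∧ dy: -2*z
  coeff of dx ∧ dz: -y
  coeff of dy ∧ dz: x + 4*y + 2*z - 1
Step 2: Apply d again to each 2-form coefficient. The only possible 3-form in R^3 is dx ∧ dy ∧ dz, with coefficient
  ∂(coeff of dy∧dz)/∂x - ∂(coeff of dx∧dz)/∂y + ∂(coeff of dx∧dy)/∂z
  = ∂/∂x (x + 4*y + 2*z - 1) - ∂/∂y (-y) + ∂/∂z (-2*z).
Each of these terms simplifies to sums of mixed partials that cancel in pairs. The result is 0 (by equality of mixed partials for smooth functions — Schwarz / Clairaut).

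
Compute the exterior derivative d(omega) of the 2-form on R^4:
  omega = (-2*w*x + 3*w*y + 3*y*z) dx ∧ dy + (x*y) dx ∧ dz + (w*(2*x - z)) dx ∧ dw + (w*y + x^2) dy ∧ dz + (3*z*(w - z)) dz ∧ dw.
d(omega) = (x + 3*y) dx ∧ dy ∧ dz + (-2*x + 3*y) dx ∧ dy ∧ dw + (w) dx ∧ dz ∧ dw + (y) dy ∧ dz ∧ dw

For a 2-form omega = sum_{i<j} g_{ij} dx_i ∧ dx_j, the exterior derivative is
  d(omega) = sum_{i<j} d(g_{ij}) ∧ dx_i ∧ dx_j = sum_{i<j, k} (∂g_{ij}/∂x_k) dx_k ∧ dx_i ∧ dx_j.
Expand each term, using dx_k ∧ dx_i ∧ dx_j = sgn(permutation) dx_{(a)} ∧ dx_{(b)} ∧ dx_{(c)} with (a < b < c) sorted:
  d(-2*w*x + 3*w*y + 3*y*z) includes (∂/∂z)(-2*w*x + 3*w*y + 3*y*z) dz = (3*y) dz, which multiplied by dx ∧ dy gives (3*y) dx ∧ dy ∧ dz
  d(-2*w*x + 3*w*y + 3*y*z) includes (∂/∂w)(-2*w*x + 3*w*y + 3*y*z) dw = (-2*x + 3*y) dw, which multiplied by dx ∧ dy gives (-2*x + 3*y) dx ∧ dy ∧ dw
  d(x*y) includes (∂/∂y)(x*y) dy = (x) dy, which multiplied by dx ∧ dz gives (-x) dx ∧ dy ∧ dz
  d(w*(2*x - z)) includes (∂/∂z)(w*(2*x - z)) dz = (-w) dz, which multiplied by dx ∧ dw gives (w) dx ∧ dz ∧ dw
  d(w*y + x^2) includes (∂/∂x)(w*y + x^2) dx = (2*x) dx, which multiplied by dy ∧ dz gives (2*x) dx ∧ dy ∧ dz
  d(w*y + x^2) includes (∂/∂w)(w*y + x^2) dw = (y) dw, which multiplied by dy ∧ dz gives (y) dy ∧ dz ∧ dw
Collecting like 3-forms: d(omega) = (x + 3*y) dx ∧ dy ∧ dz + (-2*x + 3*y) dx ∧ dy ∧ dw + (w) dx ∧ dz ∧ dw + (y) dy ∧ dz ∧ dw.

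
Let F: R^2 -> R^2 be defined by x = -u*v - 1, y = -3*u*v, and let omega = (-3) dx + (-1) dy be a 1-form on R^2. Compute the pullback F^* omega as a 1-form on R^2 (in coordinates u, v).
F^* omega = (6*v) du + (6*u) dv

Using F^*(f dg) = (f ∘ F) d(g ∘ F), substitute each coordinate x_i by F_i(u, v) in f_i, and replace dx_i by d F_i = (∂F_i/∂u) du + (∂F_i/∂v) dv.
  For the x component: f_1(F) = -3; d F_1 = (-v) du + (-u) dv
  For the y component: f_2(F) = -1; d F_2 = (-3*v) du + (-3*u) dv
Combining and collecting du, dv coefficients:
  coeff of du: 6*v
  coeff of dv: 6*u
F^* omega = (6*v) du + (6*u) dv.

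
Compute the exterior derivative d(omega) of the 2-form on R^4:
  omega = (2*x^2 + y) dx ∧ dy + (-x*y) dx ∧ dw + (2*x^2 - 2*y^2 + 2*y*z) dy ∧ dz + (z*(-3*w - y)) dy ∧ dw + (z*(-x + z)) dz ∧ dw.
d(omega) = (x) dx ∧ dy ∧ dw + (4*x) dx ∧ dy ∧ dz + (3*w + y) dy ∧ dz ∧ dw + (-z) dx ∧ dz ∧ dw

For a 2-form omega = sum_{i<j} g_{ij} dx_i ∧ dx_j, the exterior derivative is
  d(omega) = sum_{i<j} d(g_{ij}) ∧ dx_i ∧ dx_j = sum_{i<j, k} (∂g_{ij}/∂x_k) dx_k ∧ dx_i ∧ dx_j.
Expand each term, using dx_k ∧ dx_i ∧ dx_j = sgn(permutation) dx_{(a)} ∧ dx_{(b)} ∧ dx_{(c)} with (a < b < c) sorted:
  d(-x*y) includes (∂/∂y)(-x*y) dy = (-x) dy, which multiplied by dx ∧ dw gives (x) dx ∧ dy ∧ dw
  d(2*x^2 - 2*y^2 + 2*y*z) includes (∂/∂x)(2*x^2 - 2*y^2 + 2*y*z) dx = (4*x) dx, which multiplied by dy ∧ dz gives (4*x) dx ∧ dy ∧ dz
  d(z*(-3*w - y)) includes (∂/∂z)(z*(-3*w - y)) dz = (-3*w - y) dz, which multiplied by dy ∧ dw gives (3*w + y) dy ∧ dz ∧ dw
  d(z*(-x + z)) includes (∂/∂x)(z*(-x + z)) dx = (-z) dx, which multiplied by dz ∧ dw gives (-z) dx ∧ dz ∧ dw
Collecting like 3-forms: d(omega) = (x) dx ∧ dy ∧ dw + (4*x) dx ∧ dy ∧ dz + (3*w + y) dy ∧ dz ∧ dw + (-z) dx ∧ dz ∧ dw.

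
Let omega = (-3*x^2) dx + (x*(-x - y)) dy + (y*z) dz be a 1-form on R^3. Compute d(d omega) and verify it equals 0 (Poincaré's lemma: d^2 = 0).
d(d omega) = 0

Step 1: d omega = sum_{i<j} (∂f_j/∂x_i - ∂f_i/∂x_j) dx_i ∧ dx_j:
  coeff of dx ∧ dy: -2*x - y
  coeff of dx ∧ dz: 0
  coeff of dy ∧ dz: z
Step 2: Apply d again to each 2-form coefficient. The only possible 3-form in R^3 is dx ∧ dy ∧ dz, with coefficient
  ∂(coeff of dy∧dz)/∂x - ∂(coeff of dx∧dz)/∂y + ∂(coeff of dx∧dy)/∂z
  = ∂/∂x (z) - ∂/∂y (0) + ∂/∂z (-2*x - y).
Each of these terms simplifies to sums of mixed partials that cancel in pairs. The result is 0 (by equality of mixed partials for smooth functions — Schwarz / Clairaut).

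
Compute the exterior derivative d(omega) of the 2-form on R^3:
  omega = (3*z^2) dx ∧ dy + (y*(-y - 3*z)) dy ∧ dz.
d(omega) = (6*z) dx ∧ dy ∧ dz

For a 2-form omega = sum_{i<j} g_{ij} dx_i ∧ dx_j, the exterior derivative is
  d(omega) = sum_{i<j} d(g_{ij}) ∧ dx_i ∧ dx_j = sum_{i<j, k} (∂g_{ij}/∂x_k) dx_k ∧ dx_i ∧ dx_j.
Expand each term, using dx_k ∧ dx_i ∧ dx_j = sgn(permutation) dx_{(a)} ∧ dx_{(b)} ∧ dx_{(c)} with (a < b < c) sorted:
  d(3*z^2) includes (∂/∂z)(3*z^2) dz = (6*z) dz, which multiplied by dx ∧ dy gives (6*z) dx ∧ dy ∧ dz
Collecting like 3-forms: d(omega) = (6*z) dx ∧ dy ∧ dz.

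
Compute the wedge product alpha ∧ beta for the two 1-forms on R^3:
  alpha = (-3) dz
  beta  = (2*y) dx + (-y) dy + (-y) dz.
alpha ∧ beta = (6*y) dx ∧ dz + (-3*y) dy ∧ dz

Distribute the wedge, using dx_i ∧ dx_j = -dx_j ∧ dx_i and dx_i ∧ dx_i = 0. For each pair (i, j) with i < j, the coefficient of dx_i ∧ dx_j in alpha ∧ beta is (alpha_i * beta_j - alpha_j * beta_i). Collecting: alpha ∧ beta = (6*y) dx ∧ dz + (-3*y) dy ∧ dz.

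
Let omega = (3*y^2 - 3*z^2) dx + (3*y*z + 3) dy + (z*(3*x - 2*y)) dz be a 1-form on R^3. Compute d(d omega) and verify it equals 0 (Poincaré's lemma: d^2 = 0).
d(d omega) = 0

Step 1: d omega = sum_{i<j} (∂f_j/∂x_i - ∂f_i/∂x_j) dx_i ∧ dx_j:
  coeff of dx ∧ dy: -6*y
  coeff of dx ∧ dz: 9*z
  coeff of dy ∧ dz: -3*y - 2*z
Step 2: Apply d again to each 2-form coefficient. The only possible 3-form in R^3 is dx ∧ dy ∧ dz, with coefficient
  ∂(coeff of dy∧dz)/∂x - ∂(coeff of dx∧dz)/∂y + ∂(coeff of dx∧dy)/∂z
  = ∂/∂x (-3*y - 2*z) - ∂/∂y (9*z) + ∂/∂z (-6*y).
Each of these terms simplifies to sums of mixed partials that cancel in pairs. The result is 0 (by equality of mixed partials for smooth functions — Schwarz / Clairaut).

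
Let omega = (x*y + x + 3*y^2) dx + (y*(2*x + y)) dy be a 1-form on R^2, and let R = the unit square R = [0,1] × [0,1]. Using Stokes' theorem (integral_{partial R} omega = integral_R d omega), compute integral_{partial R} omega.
integral_(partial R) omega = -5/2

Stokes: integral_partial_R omega = integral_R d omega with d omega = (∂Q/∂x - ∂P/∂y) dx ∧ dy.
  ∂Q/∂x = 2*y
  ∂P/∂y = x + 6*y
  integrand = ∂Q/∂x - ∂P/∂y = -x - 4*y.
Integrating over R: integral_0^1 integral_0^1 (-x - 4*y) dx dy = -5/2.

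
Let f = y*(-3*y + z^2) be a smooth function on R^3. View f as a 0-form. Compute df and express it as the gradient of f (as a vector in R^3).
df = (0) dx + (-6*y + z^2) dy + (2*y*z) dz; grad f = (0, -6*y + z^2, 2*y*z)

For a 0-form f, d f = (∂f/∂x) dx + (∂f/∂y) dy + (∂f/∂z) dz. The components of the vector representation are exactly the entries of grad f in Cartesian coordinates:
  ∂f/∂x = 0
  ∂f/∂y = -6*y + z^2
  ∂f/∂z = 2*y*z.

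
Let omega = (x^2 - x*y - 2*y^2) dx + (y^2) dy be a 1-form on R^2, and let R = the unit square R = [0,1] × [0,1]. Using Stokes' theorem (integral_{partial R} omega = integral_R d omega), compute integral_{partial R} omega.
integral_(partial R) omega = 5/2

Stokes: integral_partial_R omega = integral_R d omega with d omega = (∂Q/∂x - ∂P/∂y) dx ∧ dy.
  ∂Q/∂x = 0
  ∂P/∂y = -x - 4*y
  integrand = ∂Q/∂x - ∂P/∂y = x + 4*y.
Integrating over R: integral_0^1 integral_0^1 (x + 4*y) dx dy = 5/2.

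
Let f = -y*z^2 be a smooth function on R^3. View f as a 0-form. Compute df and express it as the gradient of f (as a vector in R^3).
df = (0) dx + (-z^2) dy + (-2*y*z) dz; grad f = (0, -z^2, -2*y*z)

For a 0-form f, d f = (∂f/∂x) dx + (∂f/∂y) dy + (∂f/∂z) dz. The components of the vector representation are exactly the entries of grad f in Cartesian coordinates:
  ∂f/∂x = 0
  ∂f/∂y = -z^2
  ∂f/∂z = -2*y*z.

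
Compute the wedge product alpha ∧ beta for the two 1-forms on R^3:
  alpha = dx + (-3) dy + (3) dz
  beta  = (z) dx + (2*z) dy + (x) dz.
alpha ∧ beta = (5*z) dx ∧ dy + (x - 3*z) dx ∧ dz + (-3*x - 6*z) dy ∧ dz

Distribute the wedge, using dx_i ∧ dx_j = -dx_j ∧ dx_i and dx_i ∧ dx_i = 0. For each pair (i, j) with i < j, the coefficient of dx_i ∧ dx_j in alpha ∧ beta is (alpha_i * beta_j - alpha_j * beta_i). Collecting: alpha ∧ beta = (5*z) dx ∧ dy + (x - 3*z) dx ∧ dz + (-3*x - 6*z) dy ∧ dz.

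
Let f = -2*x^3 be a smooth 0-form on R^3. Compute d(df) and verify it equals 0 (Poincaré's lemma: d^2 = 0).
d(df) = 0

Step 1: df = sum_i (∂f/∂x_i) dx_i = (-6*x^2) dx + (0) dy + (0) dz.
Step 2: Apply d again. Using the 1-form formula, the coefficient of dx ∧ dy in d(df) is ∂^2 f/∂x ∂y - ∂^2 f/∂y ∂x = (0) - (0) = 0 (equality of mixed partials for smooth f).
Similarly for dx ∧ dz and dy ∧ dz — all coefficients vanish. So d(df) = 0.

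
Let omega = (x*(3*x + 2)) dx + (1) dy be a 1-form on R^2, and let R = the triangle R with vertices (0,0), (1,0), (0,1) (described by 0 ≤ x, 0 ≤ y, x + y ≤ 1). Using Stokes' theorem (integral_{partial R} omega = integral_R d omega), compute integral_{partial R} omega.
integral_(partial R) omega = 0

Stokes: integral_partial_R omega = integral_R d omega with d omega = (∂Q/∂x - ∂P/∂y) dx ∧ dy.
  ∂Q/∂x = 0
  ∂P/∂y = 0
  integrand = ∂Q/∂x - ∂P/∂y = 0.
Integrating over R: integral_0^1 integral_0^{1-x} (0) dy dx = 0.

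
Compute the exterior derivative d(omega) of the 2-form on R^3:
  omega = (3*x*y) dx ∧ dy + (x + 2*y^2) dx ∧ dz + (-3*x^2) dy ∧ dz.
d(omega) = (-6*x - 4*y) dx ∧ dy ∧ dz

For a 2-form omega = sum_{i<j} g_{ij} dx_i ∧ dx_j, the exterior derivative is
  d(omega) = sum_{i<j} d(g_{ij}) ∧ dx_i ∧ dx_j = sum_{i<j, k} (∂g_{ij}/∂x_k) dx_k ∧ dx_i ∧ dx_j.
Expand each term, using dx_k ∧ dx_i ∧ dx_j = sgn(permutation) dx_{(a)} ∧ dx_{(b)} ∧ dx_{(c)} with (a < b < c) sorted:
  d(x + 2*y^2) includes (∂/∂y)(x + 2*y^2) dy = (4*y) dy, which multiplied by dx ∧ dz gives (-4*y) dx ∧ dy ∧ dz
  d(-3*x^2) includes (∂/∂x)(-3*x^2) dx = (-6*x) dx, which multiplied by dy ∧ dz gives (-6*x) dx ∧ dy ∧ dz
Collecting like 3-forms: d(omega) = (-6*x - 4*y) dx ∧ dy ∧ dz.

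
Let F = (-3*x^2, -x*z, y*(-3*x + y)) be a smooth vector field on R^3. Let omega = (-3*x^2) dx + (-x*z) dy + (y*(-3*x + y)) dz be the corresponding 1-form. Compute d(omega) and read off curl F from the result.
d(omega) = (-2*x + 2*y) dy ∧ dz + (3*y) dz ∧ dx + (-z) dx ∧ dy; curl F = (-2*x + 2*y, 3*y, -z)

d omega = sum_{i<j} (∂f_j/∂x_i - ∂f_i/∂x_j) dx_i ∧ dx_j. Under the identification (dy ∧ dz, dz ∧ dx, dx ∧ dy) ↔ (e_x, e_y, e_z), the coefficients are exactly the components of curl F. Compute:
  ∂R/∂y - ∂Q/∂z = (-3*x + 2*y) - (-x) = -2*x + 2*y
  ∂P/∂z - ∂R/∂x = (0) - (-3*y) = 3*y
  ∂Q/∂x - ∂P/∂y = (-z) - (0) = -z.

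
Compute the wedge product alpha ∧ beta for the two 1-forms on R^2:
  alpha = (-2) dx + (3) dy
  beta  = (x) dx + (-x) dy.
alpha ∧ beta = (-x) dx ∧ dy

Distribute the wedge, using dx_i ∧ dx_j = -dx_j ∧ dx_i and dx_i ∧ dx_i = 0. For each pair (i, j) with i < j, the coefficient of dx_i ∧ dx_j in alpha ∧ beta is (alpha_i * beta_j - alpha_j * beta_i). Collecting: alpha ∧ beta = (-x) dx ∧ dy.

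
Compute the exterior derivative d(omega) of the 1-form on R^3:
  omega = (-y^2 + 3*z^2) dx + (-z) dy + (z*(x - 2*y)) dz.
d(omega) = (2*y) dx ∧ dy + (-5*z) dx ∧ dz + (1 - 2*z) dy ∧ dz

For a 1-form omega = sum_i f_i dx_i, the exterior derivative is
  d(omega) = sum_{i < j} (∂f_j/∂x_i - ∂f_i/∂x_j) dx_i ∧ dx_j.
  coefficient of dx ∧ dy: ∂f_2/∂x - ∂f_1/∂y = ∂(-z)/∂x - ∂(-y^2 + 3*z^2)/∂y = 2*y
  coefficient of dx ∧ dz: ∂f_3/∂x - ∂f_1/∂z = ∂(z*(x - 2*y))/∂x - ∂(-y^2 + 3*z^2)/∂z = -5*z
  coefficient of dy ∧ dz: ∂f_3/∂y - ∂f_2/∂z = ∂(z*(x - 2*y))/∂y - ∂(-z)/∂z = 1 - 2*z
Assembling: d(omega) = (2*y) dx ∧ dy + (-5*z) dx ∧ dz + (1 - 2*z) dy ∧ dz.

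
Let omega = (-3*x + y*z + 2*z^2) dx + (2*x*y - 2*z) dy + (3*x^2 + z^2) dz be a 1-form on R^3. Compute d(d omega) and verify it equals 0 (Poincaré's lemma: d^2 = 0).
d(d omega) = 0

Step 1: d omega = sum_{i<j} (∂f_j/∂x_i - ∂f_i/∂x_j) dx_i ∧ dx_j:
  coeff of dx ∧ dy: 2*y - z
  coeff of dx ∧ dz: 6*x - y - 4*z
  coeff of dy ∧ dz: 2
Step 2: Apply d again to each 2-form coefficient. The only possible 3-form in R^3 is dx ∧ dy ∧ dz, with coefficient
  ∂(coeff of dy∧dz)/∂x - ∂(coeff of dx∧dz)/∂y + ∂(coeff of dx∧dy)/∂z
  = ∂/∂x (2) - ∂/∂y (6*x - y - 4*z) + ∂/∂z (2*y - z).
Each of these terms simplifies to sums of mixed partials that cancel in pairs. The result is 0 (by equality of mixed partials for smooth functions — Schwarz / Clairaut).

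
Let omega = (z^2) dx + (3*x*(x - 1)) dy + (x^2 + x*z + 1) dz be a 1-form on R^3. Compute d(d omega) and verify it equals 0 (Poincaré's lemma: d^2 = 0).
d(d omega) = 0

Step 1: d omega = sum_{i<j} (∂f_j/∂x_i - ∂f_i/∂x_j) dx_i ∧ dx_j:
  coeff of dx ∧ dy: 6*x - 3
  coeff of dx ∧ dz: 2*x - z
  coeff of dy ∧ dz: 0
Step 2: Apply d again to each 2-form coefficient. The only possible 3-form in R^3 is dx ∧ dy ∧ dz, with coefficient
  ∂(coeff of dy∧dz)/∂x - ∂(coeff of dx∧dz)/∂y + ∂(coeff of dx∧dy)/∂z
  = ∂/∂x (0) - ∂/∂y (2*x - z) + ∂/∂z (6*x - 3).
Each of these terms simplifies to sums of mixed partials that cancel in pairs. The result is 0 (by equality of mixed partials for smooth functions — Schwarz / Clairaut).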